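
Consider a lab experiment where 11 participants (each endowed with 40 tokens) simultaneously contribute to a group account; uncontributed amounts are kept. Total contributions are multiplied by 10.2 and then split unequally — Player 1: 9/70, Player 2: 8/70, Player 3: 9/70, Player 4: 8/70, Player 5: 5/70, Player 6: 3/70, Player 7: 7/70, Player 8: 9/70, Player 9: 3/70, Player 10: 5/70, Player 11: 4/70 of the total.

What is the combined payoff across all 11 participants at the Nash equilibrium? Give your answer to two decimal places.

Player j's private return per contributed unit is 10.2 × (j's share). Contributing is weakly dominant for j when that share is at least 1/10.2 = 0.0980, and contributing 0 is dominant otherwise.
Player 1, Player 2, Player 3, Player 4, Player 7 and Player 8 clear that bar, contributing 40 each; the remaining 5 contribute 0. Total contributed: 240.
The group account pays out 10.2 × 240 = 2448.00 in total (split across the unequal shares, but the aggregate is all that matters for the group sum).
The 5 free-riders keep 40 each, adding 200. Group total = 200 + 2448.00 = 2648.00.

2648.00 tokens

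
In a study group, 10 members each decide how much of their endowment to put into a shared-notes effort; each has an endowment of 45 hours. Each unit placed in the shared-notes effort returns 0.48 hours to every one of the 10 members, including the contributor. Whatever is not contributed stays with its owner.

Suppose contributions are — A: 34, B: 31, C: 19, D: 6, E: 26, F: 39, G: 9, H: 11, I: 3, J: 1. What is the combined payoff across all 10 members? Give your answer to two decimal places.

Total contributed: 34 + 31 + 19 + 6 + 26 + 39 + 9 + 11 + 3 + 1 = 179; total kept: 10 × 45 − 179 = 271.
The shared-notes effort pays out 0.48 × 10 × 179 = 859.20 in aggregate.
Group total = 271 + 859.20 = 1130.20.

1130.20 hours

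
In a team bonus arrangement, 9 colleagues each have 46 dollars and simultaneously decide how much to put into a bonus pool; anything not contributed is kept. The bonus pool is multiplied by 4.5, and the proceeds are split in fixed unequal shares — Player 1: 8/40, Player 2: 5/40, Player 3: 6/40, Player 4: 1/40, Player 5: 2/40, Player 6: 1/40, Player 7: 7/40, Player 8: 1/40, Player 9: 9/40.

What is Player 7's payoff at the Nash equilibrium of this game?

For player j, contributing a unit is worthwhile iff 4.5 × (j's share) ≥ 1, i.e. iff j's share is at least 0.2222.
Player 9 alone (share 9/40) is above the threshold, contributing 46; the remaining 8 contribute 0. Total contributed: 46.
Player 7 keeps 46 and receives 4.5 × 46 × 7/40 = 36.23 from the bonus pool, for a payoff of 82.23.

82.23 dollars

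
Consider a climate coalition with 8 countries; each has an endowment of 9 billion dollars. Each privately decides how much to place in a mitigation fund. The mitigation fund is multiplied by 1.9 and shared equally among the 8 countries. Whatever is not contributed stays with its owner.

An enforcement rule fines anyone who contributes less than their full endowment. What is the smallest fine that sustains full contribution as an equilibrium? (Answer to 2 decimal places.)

6.86 billion dollars

Given the others contribute fully, the best deviation is to contribute 0 (any partial contribution still incurs the fine and gives up units whose private return 0.2375 is below 1).
Deviating from 9 to 0 saves 9 billion dollars but forfeits the deviator's share of the drop in the mitigation fund: 1.9/8 × 9 = 2.14.
So the deviation gain is 9 − 2.14 = 6.86, and the fine must be at least 6.86 billion dollars to wipe it out.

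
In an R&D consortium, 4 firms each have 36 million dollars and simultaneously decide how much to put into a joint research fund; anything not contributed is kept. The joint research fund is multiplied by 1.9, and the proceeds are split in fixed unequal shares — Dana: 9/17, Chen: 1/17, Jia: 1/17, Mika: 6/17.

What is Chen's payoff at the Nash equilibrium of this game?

Player j's private return per contributed unit is 1.9 × (j's share). Contributing is weakly dominant for j when that share is at least 1/1.9 = 0.5263, and contributing 0 is dominant otherwise.
Dana alone (share 9/17) is above the threshold, contributing 36; the remaining 3 contribute 0. Total contributed: 36.
Chen keeps 36 and receives 1.9 × 36 × 1/17 = 4.02 from the joint research fund, for a payoff of 40.02.

40.02 million dollars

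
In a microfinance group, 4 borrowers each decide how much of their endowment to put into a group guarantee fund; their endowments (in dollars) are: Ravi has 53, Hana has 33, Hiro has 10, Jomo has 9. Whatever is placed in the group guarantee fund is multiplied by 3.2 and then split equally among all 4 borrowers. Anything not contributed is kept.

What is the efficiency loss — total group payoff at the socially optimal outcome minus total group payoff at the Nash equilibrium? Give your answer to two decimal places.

231.00 dollars

The private return per contributed unit is 3.2/4 = 0.8000 < 1 for every player regardless of endowment, so the Nash equilibrium is zero contribution and the group total is Σ E_j = 53 + 33 + 10 + 9 = 105.
Each contributed unit returns 3.200 to the group, so the social optimum is full contribution by everyone: group total = 3.200 × 105 = 336.00.
Efficiency loss = (3.200 − 1) × 105 = 231.00.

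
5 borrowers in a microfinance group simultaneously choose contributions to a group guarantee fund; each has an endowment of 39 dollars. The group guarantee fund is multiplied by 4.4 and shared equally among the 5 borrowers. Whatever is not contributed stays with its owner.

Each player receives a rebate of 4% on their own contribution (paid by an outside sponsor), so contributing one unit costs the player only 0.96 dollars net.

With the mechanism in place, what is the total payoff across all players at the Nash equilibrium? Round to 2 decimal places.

195.00 dollars

With the mechanism, a contributed unit returns (4.4/5) / 0.96 = 0.9167 per unit of net cost — still below 1 — so contributing 0 remains dominant for every player.
Everyone keeps their endowment and the group total is 5 × 39 = 195.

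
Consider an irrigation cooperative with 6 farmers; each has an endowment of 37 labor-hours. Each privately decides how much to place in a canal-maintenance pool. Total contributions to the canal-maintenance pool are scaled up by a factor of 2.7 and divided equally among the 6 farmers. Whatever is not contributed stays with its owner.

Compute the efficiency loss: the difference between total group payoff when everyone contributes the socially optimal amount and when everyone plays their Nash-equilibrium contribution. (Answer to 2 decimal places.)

Each contributed unit returns 2.7/6 = 0.4500 to its contributor — below 1 — so contributing 0 is dominant for every player. At the Nash equilibrium everyone keeps their 37, and the group total is 6 × 37 = 222.
Each contributed unit returns 2.700 to the group as a whole (0.4500 to each of 6 players), which exceeds 1, so the social optimum is full contribution: group total = 2.700 × 222 = 599.40.
Efficiency loss = 599.40 − 222 = 377.40.

377.40 labor-hours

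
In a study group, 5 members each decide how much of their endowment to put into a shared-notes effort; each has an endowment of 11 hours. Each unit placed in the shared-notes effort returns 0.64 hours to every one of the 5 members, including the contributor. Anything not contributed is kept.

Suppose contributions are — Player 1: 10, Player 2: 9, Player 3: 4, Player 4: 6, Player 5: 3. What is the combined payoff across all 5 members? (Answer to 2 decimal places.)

125.40 hours

Total contributed: 10 + 9 + 4 + 6 + 3 = 32; total kept: 5 × 11 − 32 = 23.
The shared-notes effort pays out 0.64 × 5 × 32 = 102.40 in aggregate.
Group total = 23 + 102.40 = 125.40.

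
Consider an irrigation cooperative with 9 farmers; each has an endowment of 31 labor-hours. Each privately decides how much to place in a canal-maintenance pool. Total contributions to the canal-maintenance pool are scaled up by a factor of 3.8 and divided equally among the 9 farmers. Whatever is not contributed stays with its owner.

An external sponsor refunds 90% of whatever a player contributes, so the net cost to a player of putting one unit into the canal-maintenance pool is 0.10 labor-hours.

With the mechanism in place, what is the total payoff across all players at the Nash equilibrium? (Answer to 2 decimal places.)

The effective private return per unit is now (3.8/9) / 0.10 = 4.2222 > 1, so every player's dominant strategy flips to full contribution.
At the Nash equilibrium everyone contributes 31. Group total payoff = 9 × (31 × 0.90 + 3.8 × 31) = 1311.30.

1311.30 labor-hours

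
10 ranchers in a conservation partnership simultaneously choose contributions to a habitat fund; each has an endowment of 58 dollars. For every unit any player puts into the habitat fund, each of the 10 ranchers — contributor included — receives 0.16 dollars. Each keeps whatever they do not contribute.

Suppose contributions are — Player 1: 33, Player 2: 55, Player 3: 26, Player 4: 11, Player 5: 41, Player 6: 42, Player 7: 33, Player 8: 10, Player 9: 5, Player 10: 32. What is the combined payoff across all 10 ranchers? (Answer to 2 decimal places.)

Total contributed: 33 + 55 + 26 + 11 + 41 + 42 + 33 + 10 + 5 + 32 = 288; total kept: 10 × 58 − 288 = 292.
The habitat fund pays out 0.16 × 10 × 288 = 460.80 in aggregate.
Group total = 292 + 460.80 = 752.80.

752.80 dollars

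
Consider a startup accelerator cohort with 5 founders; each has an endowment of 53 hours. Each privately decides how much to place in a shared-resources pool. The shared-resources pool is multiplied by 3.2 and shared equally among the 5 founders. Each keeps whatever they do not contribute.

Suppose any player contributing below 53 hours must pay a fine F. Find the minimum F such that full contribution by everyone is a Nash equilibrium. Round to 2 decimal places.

Given the others contribute fully, the best deviation is to contribute 0 (any partial contribution still incurs the fine and gives up units whose private return 0.6400 is below 1).
Deviating from 53 to 0 saves 53 hours but forfeits the deviator's share of the drop in the shared-resources pool: 3.2/5 × 53 = 33.92.
So the deviation gain is 53 − 33.92 = 19.08, and the fine must be at least 19.08 hours to wipe it out.

19.08 hours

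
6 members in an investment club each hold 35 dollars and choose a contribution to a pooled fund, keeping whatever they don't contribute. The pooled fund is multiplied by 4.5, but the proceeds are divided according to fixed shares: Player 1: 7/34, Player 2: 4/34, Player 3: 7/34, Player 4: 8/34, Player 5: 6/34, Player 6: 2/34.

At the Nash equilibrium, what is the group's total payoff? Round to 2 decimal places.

For player j, contributing a unit is worthwhile iff 4.5 × (j's share) ≥ 1, i.e. iff j's share is at least 0.2222.
Only Player 4 (8/34) clears that bar, contributing 35; the remaining 5 contribute 0. Total contributed: 35.
The pooled fund pays out 4.5 × 35 = 157.50 in total (split across the unequal shares, but the aggregate is all that matters for the group sum).
The 5 free-riders keep 35 each, adding 175. Group total = 175 + 157.50 = 332.50.

332.50 dollars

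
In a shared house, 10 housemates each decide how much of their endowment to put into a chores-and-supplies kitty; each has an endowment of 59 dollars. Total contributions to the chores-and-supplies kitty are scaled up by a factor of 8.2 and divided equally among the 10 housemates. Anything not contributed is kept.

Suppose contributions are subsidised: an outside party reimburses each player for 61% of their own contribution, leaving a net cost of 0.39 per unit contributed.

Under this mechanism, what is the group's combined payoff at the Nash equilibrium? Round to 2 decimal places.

With the mechanism, a contributed unit returns (8.2/10) / 0.39 = 2.1026 per unit of net cost to the contributor — now above 1 — so contributing fully is weakly dominant for every player.
At the Nash equilibrium everyone contributes 59. Group total payoff = 10 × (59 × 0.61 + 8.2 × 59) = 5197.90.

5197.90 dollars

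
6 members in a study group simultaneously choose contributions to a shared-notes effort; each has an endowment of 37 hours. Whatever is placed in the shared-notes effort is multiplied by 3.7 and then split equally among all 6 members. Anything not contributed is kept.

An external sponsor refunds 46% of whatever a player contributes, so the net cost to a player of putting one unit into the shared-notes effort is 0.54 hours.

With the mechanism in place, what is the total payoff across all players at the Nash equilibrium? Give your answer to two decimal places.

With the mechanism, a contributed unit returns (3.7/6) / 0.54 = 1.1420 per unit of net cost to the contributor — now above 1 — so contributing fully is weakly dominant for every player.
So the Nash equilibrium is full contribution by all 6; the group earns 6 × (37 × 0.46 + 3.7 × 37) = 923.52.

923.52 hours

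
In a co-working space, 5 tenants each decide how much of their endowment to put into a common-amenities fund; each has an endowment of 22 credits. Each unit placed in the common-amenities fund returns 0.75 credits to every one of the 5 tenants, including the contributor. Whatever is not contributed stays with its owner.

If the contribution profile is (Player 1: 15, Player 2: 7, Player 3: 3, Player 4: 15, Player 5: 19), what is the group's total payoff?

Total contributed: 15 + 7 + 3 + 15 + 19 = 59; total kept: 5 × 22 − 59 = 51.
The common-amenities fund pays out 0.75 × 5 × 59 = 221.25 in aggregate.
Group total = 51 + 221.25 = 272.25.

272.25 credits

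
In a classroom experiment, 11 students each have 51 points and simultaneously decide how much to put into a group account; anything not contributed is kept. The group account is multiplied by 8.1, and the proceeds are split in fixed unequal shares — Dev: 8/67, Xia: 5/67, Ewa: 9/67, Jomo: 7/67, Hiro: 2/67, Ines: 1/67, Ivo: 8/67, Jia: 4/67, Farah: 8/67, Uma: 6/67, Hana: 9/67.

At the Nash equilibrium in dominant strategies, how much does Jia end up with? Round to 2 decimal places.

100.33 points

A player with share s gets back 8.1·s per unit contributed, so full contribution is dominant for anyone with s > 1/8.1 = 0.1235 and zero contribution is dominant for anyone below.
The shares above 0.1235 belong to Ewa and Hana, contributing 51 each; the remaining 9 contribute 0. Total contributed: 102.
Jia keeps 51 and receives 8.1 × 102 × 4/67 = 49.33 from the group account, for a payoff of 100.33.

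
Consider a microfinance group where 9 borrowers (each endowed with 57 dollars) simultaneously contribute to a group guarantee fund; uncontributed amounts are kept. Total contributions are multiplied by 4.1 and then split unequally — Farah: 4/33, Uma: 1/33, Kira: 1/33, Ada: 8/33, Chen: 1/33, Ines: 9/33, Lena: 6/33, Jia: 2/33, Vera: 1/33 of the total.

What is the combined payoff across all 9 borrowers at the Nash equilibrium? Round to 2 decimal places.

689.70 dollars

Player j's private return per contributed unit is 4.1 × (j's share). Contributing is weakly dominant for j when that share is at least 1/4.1 = 0.2439, and contributing 0 is dominant otherwise.
Ines alone (share 9/33) is above the threshold, contributing 57; the remaining 8 contribute 0. Total contributed: 57.
The group guarantee fund pays out 4.1 × 57 = 233.70 in total (split across the unequal shares, but the aggregate is all that matters for the group sum).
The 8 free-riders keep 57 each, adding 456. Group total = 456 + 233.70 = 689.70.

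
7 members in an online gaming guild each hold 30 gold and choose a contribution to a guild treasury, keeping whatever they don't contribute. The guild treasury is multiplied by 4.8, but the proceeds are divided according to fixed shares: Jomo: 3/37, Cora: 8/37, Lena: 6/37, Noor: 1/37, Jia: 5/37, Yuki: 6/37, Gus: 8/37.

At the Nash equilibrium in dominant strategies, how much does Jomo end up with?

Player j's private return per contributed unit is 4.8 × (j's share). Contributing is weakly dominant for j when that share is at least 1/4.8 = 0.2083, and contributing 0 is dominant otherwise.
The shares above 0.2083 belong to Cora and Gus, contributing 30 each; the remaining 5 contribute 0. Total contributed: 60.
Jomo keeps 30 and receives 4.8 × 60 × 3/37 = 23.35 from the guild treasury, for a payoff of 53.35.

53.35 gold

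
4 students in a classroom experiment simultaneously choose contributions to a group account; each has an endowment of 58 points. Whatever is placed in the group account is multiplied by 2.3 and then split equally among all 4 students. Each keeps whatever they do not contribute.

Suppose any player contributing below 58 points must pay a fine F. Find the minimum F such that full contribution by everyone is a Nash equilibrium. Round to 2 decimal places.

24.65 points

Given the others contribute fully, the best deviation is to contribute 0 (any partial contribution still incurs the fine and gives up units whose private return 0.5750 is below 1).
Deviating from 58 to 0 saves 58 points but forfeits the deviator's share of the drop in the group account: 2.3/4 × 58 = 33.35.
So the deviation gain is 58 − 33.35 = 24.65, and the fine must be at least 24.65 points to wipe it out.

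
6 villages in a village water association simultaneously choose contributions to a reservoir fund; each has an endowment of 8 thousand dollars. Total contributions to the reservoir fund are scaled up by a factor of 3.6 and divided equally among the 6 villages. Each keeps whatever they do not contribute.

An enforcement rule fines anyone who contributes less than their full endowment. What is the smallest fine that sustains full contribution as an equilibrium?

3.20 thousand dollars

Given the others contribute fully, the best deviation is to contribute 0 (any partial contribution still incurs the fine and gives up units whose private return 0.6000 is below 1).
Deviating from 8 to 0 saves 8 thousand dollars but forfeits the deviator's share of the drop in the reservoir fund: 3.6/6 × 8 = 4.80.
So the deviation gain is 8 − 4.80 = 3.20, and the fine must be at least 3.20 thousand dollars to wipe it out.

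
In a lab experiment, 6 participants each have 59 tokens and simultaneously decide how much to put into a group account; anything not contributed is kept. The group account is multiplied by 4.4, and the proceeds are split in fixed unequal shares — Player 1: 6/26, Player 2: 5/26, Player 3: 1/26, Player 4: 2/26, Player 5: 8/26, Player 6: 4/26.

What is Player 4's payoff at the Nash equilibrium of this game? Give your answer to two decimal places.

98.94 tokens

For player j, contributing a unit is worthwhile iff 4.4 × (j's share) ≥ 1, i.e. iff j's share is at least 0.2273.
Player 1 and Player 5 clear that bar, contributing 59 each; the remaining 4 contribute 0. Total contributed: 118.
Player 4 keeps 59 and receives 4.4 × 118 × 2/26 = 39.94 from the group account, for a payoff of 98.94.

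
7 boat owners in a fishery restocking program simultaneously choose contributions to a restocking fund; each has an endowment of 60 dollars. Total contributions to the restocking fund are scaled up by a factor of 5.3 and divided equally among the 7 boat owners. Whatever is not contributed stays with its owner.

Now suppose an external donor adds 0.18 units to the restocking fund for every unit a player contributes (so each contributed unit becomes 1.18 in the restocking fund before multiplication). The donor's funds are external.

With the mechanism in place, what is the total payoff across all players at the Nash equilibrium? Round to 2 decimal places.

Even with the mechanism, each unit contributed returns only 5.3 × 1.18 / 7 = 0.8934 per unit of net cost, so contributing nothing is still dominant.
Everyone keeps their endowment and the group total is 7 × 60 = 420.

420.00 dollars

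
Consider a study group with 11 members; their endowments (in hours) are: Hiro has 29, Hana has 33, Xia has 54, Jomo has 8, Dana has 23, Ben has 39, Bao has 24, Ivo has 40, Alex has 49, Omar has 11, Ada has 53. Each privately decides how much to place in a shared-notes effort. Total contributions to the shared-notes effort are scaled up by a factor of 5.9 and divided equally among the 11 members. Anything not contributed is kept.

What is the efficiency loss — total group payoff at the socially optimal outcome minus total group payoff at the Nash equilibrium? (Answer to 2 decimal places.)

1778.70 hours

The private return per contributed unit is 5.9/11 = 0.5364 < 1 for every player regardless of endowment, so the Nash equilibrium is zero contribution and the group total is Σ E_j = 29 + 33 + 54 + 8 + 23 + 39 + 24 + 40 + 49 + 11 + 53 = 363.
Each contributed unit returns 5.900 to the group, so the social optimum is full contribution by everyone: group total = 5.900 × 363 = 2141.70.
Efficiency loss = (5.900 − 1) × 363 = 1778.70.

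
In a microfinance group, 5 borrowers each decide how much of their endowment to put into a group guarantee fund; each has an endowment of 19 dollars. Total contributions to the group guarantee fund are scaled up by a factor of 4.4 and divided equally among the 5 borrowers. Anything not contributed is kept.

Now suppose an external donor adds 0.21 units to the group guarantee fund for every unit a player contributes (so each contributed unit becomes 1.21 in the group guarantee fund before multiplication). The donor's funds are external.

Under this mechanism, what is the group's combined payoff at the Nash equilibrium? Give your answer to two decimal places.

505.78 dollars

The effective private return per unit is now 4.4 × 1.21 / 5 = 1.0648 > 1, so every player's dominant strategy flips to full contribution.
So the Nash equilibrium is full contribution by all 5; the group earns 4.4 × 1.21 × 95 = 505.78.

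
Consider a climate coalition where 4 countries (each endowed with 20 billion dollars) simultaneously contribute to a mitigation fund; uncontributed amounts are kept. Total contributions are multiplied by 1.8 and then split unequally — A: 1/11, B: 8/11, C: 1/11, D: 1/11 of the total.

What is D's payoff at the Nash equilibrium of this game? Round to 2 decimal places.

Each unit j contributes comes back to j as 1.8 × (j's share), so j prefers to contribute only if that share exceeds 1/1.8 = 0.5556; otherwise keeping the unit dominates.
B alone (share 8/11) is above the threshold, contributing 20; the remaining 3 contribute 0. Total contributed: 20.
D keeps 20 and receives 1.8 × 20 × 1/11 = 3.27 from the mitigation fund, for a payoff of 23.27.

23.27 billion dollars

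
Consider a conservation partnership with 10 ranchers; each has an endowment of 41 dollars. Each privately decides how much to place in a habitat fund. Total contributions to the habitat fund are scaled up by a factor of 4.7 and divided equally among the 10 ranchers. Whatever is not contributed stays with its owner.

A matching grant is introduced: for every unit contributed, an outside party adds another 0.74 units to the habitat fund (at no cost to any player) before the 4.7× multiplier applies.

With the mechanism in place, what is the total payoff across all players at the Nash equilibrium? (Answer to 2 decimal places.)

Even with the mechanism, each unit contributed returns only 4.7 × 1.74 / 10 = 0.8178 per unit of net cost, so contributing nothing is still dominant.
At the Nash equilibrium no one contributes; group total payoff = 10 × 41 = 410.

410.00 dollars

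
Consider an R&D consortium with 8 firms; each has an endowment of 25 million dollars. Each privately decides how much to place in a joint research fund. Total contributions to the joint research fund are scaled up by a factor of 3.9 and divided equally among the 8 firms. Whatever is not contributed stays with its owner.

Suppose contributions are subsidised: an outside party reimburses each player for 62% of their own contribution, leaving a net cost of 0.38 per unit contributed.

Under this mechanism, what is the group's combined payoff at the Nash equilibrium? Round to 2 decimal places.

904.00 million dollars

With the mechanism, a contributed unit returns (3.9/8) / 0.38 = 1.2829 per unit of net cost to the contributor — now above 1 — so contributing fully is weakly dominant for every player.
So the Nash equilibrium is full contribution by all 8; the group earns 8 × (25 × 0.62 + 3.9 × 25) = 904.00.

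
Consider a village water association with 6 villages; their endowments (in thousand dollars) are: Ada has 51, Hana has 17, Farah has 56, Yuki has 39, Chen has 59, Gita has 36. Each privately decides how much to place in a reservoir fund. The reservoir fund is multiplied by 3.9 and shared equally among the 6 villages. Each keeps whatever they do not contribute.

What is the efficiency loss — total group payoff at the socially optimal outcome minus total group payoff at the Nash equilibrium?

The private return per contributed unit is 3.9/6 = 0.6500 < 1 for every player regardless of endowment, so the Nash equilibrium is zero contribution and the group total is Σ E_j = 51 + 17 + 56 + 39 + 59 + 36 = 258.
Each contributed unit returns 3.900 to the group, so the social optimum is full contribution by everyone: group total = 3.900 × 258 = 1006.20.
Efficiency loss = (3.900 − 1) × 258 = 748.20.

748.20 thousand dollars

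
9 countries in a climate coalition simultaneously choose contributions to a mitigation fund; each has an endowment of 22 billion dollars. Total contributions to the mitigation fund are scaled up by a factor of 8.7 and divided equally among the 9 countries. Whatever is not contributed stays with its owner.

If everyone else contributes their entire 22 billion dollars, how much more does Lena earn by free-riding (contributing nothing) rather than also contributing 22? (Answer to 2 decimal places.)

Switching from a contribution of 22 to 0 lets Lena keep an extra 22 billion dollars, but lowers the mitigation fund by 22, which costs Lena their own share of that drop: 8.7/9 × 22 = 21.27.
Net gain = 22 − 21.27 = 0.73. The private return per contributed unit (0.9667) is below 1, so free-riding is indeed the best response regardless of what the others do.

0.73 billion dollars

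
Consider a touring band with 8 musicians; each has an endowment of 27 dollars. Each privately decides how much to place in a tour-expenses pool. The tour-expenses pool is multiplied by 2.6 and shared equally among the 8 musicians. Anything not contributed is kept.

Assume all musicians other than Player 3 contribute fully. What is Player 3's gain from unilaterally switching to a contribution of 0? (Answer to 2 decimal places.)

Switching from a contribution of 27 to 0 lets Player 3 keep an extra 27 dollars, but lowers the tour-expenses pool by 27, which costs Player 3 their own share of that drop: 2.6/8 × 27 = 8.77.
Net gain = 27 − 8.77 = 18.23. The private return per contributed unit (0.3250) is below 1, so free-riding is indeed the best response regardless of what the others do.

18.23 dollars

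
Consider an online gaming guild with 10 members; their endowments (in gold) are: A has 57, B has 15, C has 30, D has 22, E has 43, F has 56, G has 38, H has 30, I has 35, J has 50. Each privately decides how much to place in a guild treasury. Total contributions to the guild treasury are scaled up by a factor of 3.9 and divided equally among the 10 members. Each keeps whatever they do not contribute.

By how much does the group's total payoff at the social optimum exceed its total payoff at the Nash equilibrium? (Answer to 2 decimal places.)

1090.40 gold

The private return per contributed unit is 3.9/10 = 0.3900 < 1 for every player regardless of endowment, so the Nash equilibrium is zero contribution and the group total is Σ E_j = 57 + 15 + 30 + 22 + 43 + 56 + 38 + 30 + 35 + 50 = 376.
Each contributed unit returns 3.900 to the group, so the social optimum is full contribution by everyone: group total = 3.900 × 376 = 1466.40.
Efficiency loss = (3.900 − 1) × 376 = 1090.40.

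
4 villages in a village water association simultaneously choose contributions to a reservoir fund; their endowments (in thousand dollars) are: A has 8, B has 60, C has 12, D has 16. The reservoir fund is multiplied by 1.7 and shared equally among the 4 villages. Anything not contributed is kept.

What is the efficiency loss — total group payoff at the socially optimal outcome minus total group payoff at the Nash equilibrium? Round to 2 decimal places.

The private return per contributed unit is 1.7/4 = 0.4250 < 1 for every player regardless of endowment, so the Nash equilibrium is zero contribution and the group total is Σ E_j = 8 + 60 + 12 + 16 = 96.
Each contributed unit returns 1.700 to the group, so the social optimum is full contribution by everyone: group total = 1.700 × 96 = 163.20.
Efficiency loss = (1.700 − 1) × 96 = 67.20.

67.20 thousand dollars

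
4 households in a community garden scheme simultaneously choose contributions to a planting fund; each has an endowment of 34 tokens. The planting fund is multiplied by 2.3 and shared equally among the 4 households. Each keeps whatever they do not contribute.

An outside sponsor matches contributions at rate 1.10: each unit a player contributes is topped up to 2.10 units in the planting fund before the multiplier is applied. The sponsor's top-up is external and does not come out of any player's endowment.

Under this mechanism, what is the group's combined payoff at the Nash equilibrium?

656.88 tokens

The effective private return per unit is now 2.3 × 2.10 / 4 = 1.2075 > 1, so every player's dominant strategy flips to full contribution.
At the Nash equilibrium everyone contributes 34. Group total payoff = 2.3 × 2.10 × 136 = 656.88.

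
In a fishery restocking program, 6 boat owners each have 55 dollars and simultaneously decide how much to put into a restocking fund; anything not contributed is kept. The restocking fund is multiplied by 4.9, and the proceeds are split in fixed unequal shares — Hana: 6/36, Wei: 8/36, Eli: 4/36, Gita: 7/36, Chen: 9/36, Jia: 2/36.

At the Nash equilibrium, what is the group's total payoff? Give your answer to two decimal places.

759.00 dollars

A player with share s gets back 4.9·s per unit contributed, so full contribution is dominant for anyone with s > 1/4.9 = 0.2041 and zero contribution is dominant for anyone below.
Wei and Chen clear that bar, contributing 55 each; the remaining 4 contribute 0. Total contributed: 110.
The restocking fund pays out 4.9 × 110 = 539.00 in total (split across the unequal shares, but the aggregate is all that matters for the group sum).
The 4 free-riders keep 55 each, adding 220. Group total = 220 + 539.00 = 759.00.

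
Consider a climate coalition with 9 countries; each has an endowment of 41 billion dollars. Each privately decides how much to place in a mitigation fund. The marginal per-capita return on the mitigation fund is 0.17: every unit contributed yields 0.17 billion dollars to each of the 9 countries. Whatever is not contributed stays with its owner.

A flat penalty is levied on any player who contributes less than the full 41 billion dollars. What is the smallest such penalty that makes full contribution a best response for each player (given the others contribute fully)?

34.03 billion dollars

Given the others contribute fully, the best deviation is to contribute 0 (any partial contribution still incurs the fine and gives up units whose private return 0.17 is below 1).
Deviating from 41 to 0 saves 41 billion dollars but forfeits the deviator's share of the drop in the mitigation fund: 0.17 × 41 = 6.97.
So the deviation gain is 41 − 6.97 = 34.03, and the fine must be at least 34.03 billion dollars to wipe it out.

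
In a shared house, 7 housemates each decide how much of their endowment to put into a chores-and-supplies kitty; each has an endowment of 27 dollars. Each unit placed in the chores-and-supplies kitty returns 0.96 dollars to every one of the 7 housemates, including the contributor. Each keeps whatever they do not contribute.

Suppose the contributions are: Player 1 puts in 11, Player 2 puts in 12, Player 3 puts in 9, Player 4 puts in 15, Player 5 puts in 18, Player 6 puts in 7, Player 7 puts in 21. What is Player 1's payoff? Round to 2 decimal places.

105.28 dollars

Total contributed: 11 + 12 + 9 + 15 + 18 + 7 + 21 = 93.
Each receives 0.96 × 93 = 89.28 from the chores-and-supplies kitty.
Player 1 keeps 27 − 11 = 16, so Player 1's payoff is 16 + 89.28 = 105.28.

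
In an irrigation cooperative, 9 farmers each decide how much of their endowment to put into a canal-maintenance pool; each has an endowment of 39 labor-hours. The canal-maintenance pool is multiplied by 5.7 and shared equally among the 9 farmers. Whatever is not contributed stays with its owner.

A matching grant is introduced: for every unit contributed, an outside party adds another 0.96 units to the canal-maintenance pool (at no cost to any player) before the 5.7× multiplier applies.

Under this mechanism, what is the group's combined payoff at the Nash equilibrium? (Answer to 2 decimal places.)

3921.37 labor-hours

With the mechanism, a contributed unit returns 5.7 × 1.96 / 9 = 1.2413 per unit of net cost to the contributor — now above 1 — so contributing fully is weakly dominant for every player.
At the Nash equilibrium everyone contributes 39. Group total payoff = 5.7 × 1.96 × 351 = 3921.37.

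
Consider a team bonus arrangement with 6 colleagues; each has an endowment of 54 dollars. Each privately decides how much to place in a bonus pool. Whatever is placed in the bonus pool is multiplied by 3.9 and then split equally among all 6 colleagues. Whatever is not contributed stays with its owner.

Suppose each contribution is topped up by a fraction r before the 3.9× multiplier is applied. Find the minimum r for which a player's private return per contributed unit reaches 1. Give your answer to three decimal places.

0.538

With matching at rate r, one contributed unit becomes (1 + r) in the bonus pool and returns 3.9 × (1 + r) / 6 to the contributor.
Setting this equal to 1: 1 + r = 6/3.9 = 1.5385.
So the minimum matching rate is r = 1.5385 − 1 = 0.538.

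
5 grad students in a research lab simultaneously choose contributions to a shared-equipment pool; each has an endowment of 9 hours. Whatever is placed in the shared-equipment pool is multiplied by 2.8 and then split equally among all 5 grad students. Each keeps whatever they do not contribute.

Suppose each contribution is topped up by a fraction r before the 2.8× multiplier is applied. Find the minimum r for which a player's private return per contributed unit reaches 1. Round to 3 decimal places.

With matching at rate r, one contributed unit becomes (1 + r) in the shared-equipment pool and returns 2.8 × (1 + r) / 5 to the contributor.
Setting this equal to 1: 1 + r = 5/2.8 = 1.7857.
So the minimum matching rate is r = 1.7857 − 1 = 0.786.

0.786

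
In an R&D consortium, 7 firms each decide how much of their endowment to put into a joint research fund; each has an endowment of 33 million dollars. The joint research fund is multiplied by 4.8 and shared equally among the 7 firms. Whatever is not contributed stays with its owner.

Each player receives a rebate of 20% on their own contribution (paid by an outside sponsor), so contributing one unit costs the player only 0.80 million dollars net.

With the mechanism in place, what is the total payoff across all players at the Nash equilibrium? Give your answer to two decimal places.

231.00 million dollars

Even with the mechanism, each unit contributed returns only (4.8/7) / 0.80 = 0.8571 per unit of net cost, so contributing nothing is still dominant.
At the Nash equilibrium no one contributes; group total payoff = 7 × 33 = 231.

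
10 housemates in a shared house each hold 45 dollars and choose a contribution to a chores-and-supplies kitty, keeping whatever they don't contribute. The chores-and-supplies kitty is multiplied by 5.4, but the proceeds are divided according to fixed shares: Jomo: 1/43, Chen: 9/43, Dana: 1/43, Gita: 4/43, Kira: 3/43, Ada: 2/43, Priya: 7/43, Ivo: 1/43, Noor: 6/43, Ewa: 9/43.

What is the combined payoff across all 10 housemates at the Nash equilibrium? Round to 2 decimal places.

Each unit j contributes comes back to j as 5.4 × (j's share), so j prefers to contribute only if that share exceeds 1/5.4 = 0.1852; otherwise keeping the unit dominates.
Chen and Ewa are above the threshold, contributing 45 each; the remaining 8 contribute 0. Total contributed: 90.
The chores-and-supplies kitty pays out 5.4 × 90 = 486.00 in total (split across the unequal shares, but the aggregate is all that matters for the group sum).
The 8 free-riders keep 45 each, adding 360. Group total = 360 + 486.00 = 846.00.

846.00 dollars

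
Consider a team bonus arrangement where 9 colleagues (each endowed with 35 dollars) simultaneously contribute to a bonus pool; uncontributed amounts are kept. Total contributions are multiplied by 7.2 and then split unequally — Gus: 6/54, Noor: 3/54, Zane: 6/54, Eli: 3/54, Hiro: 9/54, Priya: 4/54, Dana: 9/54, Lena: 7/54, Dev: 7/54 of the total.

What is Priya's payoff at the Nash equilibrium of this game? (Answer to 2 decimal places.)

72.33 dollars

For player j, contributing a unit is worthwhile iff 7.2 × (j's share) ≥ 1, i.e. iff j's share is at least 0.1389.
Hiro and Dana clear that bar, contributing 35 each; the remaining 7 contribute 0. Total contributed: 70.
Priya keeps 35 and receives 7.2 × 70 × 4/54 = 37.33 from the bonus pool, for a payoff of 72.33.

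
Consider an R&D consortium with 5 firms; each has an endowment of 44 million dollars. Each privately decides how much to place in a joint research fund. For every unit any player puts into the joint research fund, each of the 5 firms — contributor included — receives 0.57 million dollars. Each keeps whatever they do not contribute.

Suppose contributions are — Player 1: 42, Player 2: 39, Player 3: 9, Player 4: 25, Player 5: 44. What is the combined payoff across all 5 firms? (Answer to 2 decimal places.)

514.15 million dollars

Total contributed: 42 + 39 + 9 + 25 + 44 = 159; total kept: 5 × 44 − 159 = 61.
The joint research fund pays out 0.57 × 5 × 159 = 453.15 in aggregate.
Group total = 61 + 453.15 = 514.15.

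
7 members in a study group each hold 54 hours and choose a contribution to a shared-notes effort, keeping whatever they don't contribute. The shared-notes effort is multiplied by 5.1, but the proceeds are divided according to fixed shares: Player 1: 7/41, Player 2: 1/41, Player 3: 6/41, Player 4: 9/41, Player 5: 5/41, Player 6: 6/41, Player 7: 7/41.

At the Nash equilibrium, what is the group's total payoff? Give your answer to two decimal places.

For player j, contributing a unit is worthwhile iff 5.1 × (j's share) ≥ 1, i.e. iff j's share is at least 0.1961.
The only share above 0.1961 is Player 4's 9/41, contributing 54; the remaining 6 contribute 0. Total contributed: 54.
The shared-notes effort pays out 5.1 × 54 = 275.40 in total (split across the unequal shares, but the aggregate is all that matters for the group sum).
The 6 free-riders keep 54 each, adding 324. Group total = 324 + 275.40 = 599.40.

599.40 hours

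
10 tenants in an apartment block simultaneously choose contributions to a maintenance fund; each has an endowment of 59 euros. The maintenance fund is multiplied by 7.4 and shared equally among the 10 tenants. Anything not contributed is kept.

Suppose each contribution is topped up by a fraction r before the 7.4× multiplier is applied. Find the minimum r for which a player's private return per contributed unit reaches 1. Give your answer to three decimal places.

With matching at rate r, one contributed unit becomes (1 + r) in the maintenance fund and returns 7.4 × (1 + r) / 10 to the contributor.
Setting this equal to 1: 1 + r = 10/7.4 = 1.3514.
So the minimum matching rate is r = 1.3514 − 1 = 0.351.

0.351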